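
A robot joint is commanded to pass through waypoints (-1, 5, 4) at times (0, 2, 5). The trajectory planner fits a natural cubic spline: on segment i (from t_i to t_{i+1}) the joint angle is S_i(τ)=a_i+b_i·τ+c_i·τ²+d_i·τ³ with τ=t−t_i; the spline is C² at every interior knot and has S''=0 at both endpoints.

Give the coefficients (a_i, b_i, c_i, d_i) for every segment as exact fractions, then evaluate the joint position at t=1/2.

Δ: Δ0=3, Δ1=-1/3
row 1: diag=10, rhs=-20; c'=3/10, d'=-2
back: M1=-2
M: M0=0, M1=-2, M2=0
seg 0: a=-1, c=M0/2=0, d=(M1−M0)/(6·2)=-1/6, b=Δ0−h0·(2M0+M1)/6=11/3
seg 1: a=5, c=M1/2=-1, d=(M2−M1)/(6·3)=1/9, b=Δ1−h1·(2M1+M2)/6=5/3
t_q=1/2 → seg 0, τ=1/2; S=-1+11/3·τ+0·τ²+-1/6·τ³=13/16

  seg 0: a=-1 b=11/3 c=0 d=-1/6
  seg 1: a=5 b=5/3 c=-1 d=1/9
S(1/2) = 13/16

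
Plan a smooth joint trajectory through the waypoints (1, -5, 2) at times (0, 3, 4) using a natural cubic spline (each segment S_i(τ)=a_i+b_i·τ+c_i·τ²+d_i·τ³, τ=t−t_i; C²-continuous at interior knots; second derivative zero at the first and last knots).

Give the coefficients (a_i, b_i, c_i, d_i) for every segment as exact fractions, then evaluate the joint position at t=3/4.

Δ: Δ0=-2, Δ1=7
row 1: diag=8, rhs=54; c'=1/8, d'=27/4
back: M1=27/4
M: M0=0, M1=27/4, M2=0
seg 0: a=1, c=M0/2=0, d=(M1−M0)/(6·3)=3/8, b=Δ0−h0·(2M0+M1)/6=-43/8
seg 1: a=-5, c=M1/2=27/8, d=(M2−M1)/(6·1)=-9/8, b=Δ1−h1·(2M1+M2)/6=19/4
t_q=3/4 → seg 0, τ=3/4; S=1+-43/8·τ+0·τ²+3/8·τ³=-1471/512

  seg 0: a=1 b=-43/8 c=0 d=3/8
  seg 1: a=-5 b=19/4 c=27/8 d=-9/8
S(3/4) = -1471/512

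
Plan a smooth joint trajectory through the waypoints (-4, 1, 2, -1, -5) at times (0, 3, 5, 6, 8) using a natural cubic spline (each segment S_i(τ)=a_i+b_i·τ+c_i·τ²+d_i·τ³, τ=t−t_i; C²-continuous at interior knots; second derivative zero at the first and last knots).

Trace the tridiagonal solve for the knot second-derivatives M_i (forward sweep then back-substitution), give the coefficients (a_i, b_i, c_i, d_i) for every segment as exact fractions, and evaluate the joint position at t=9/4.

  seg 0: a=-4 b=3203/1956 c=0 d=19/5868
  seg 1: a=1 b=1687/978 c=19/652 d=-1255/3912
  seg 2: a=2 b=-982/489 c=-309/163 d=442/489
  seg 3: a=-1 b=-1510/489 c=133/163 d=-133/978
S(9/4) = -11629/41728

Δ: Δ0=5/3, Δ1=1/2, Δ2=-3, Δ3=-2
row 1: diag=10, rhs=-7; c'=1/5, d'=-7/10
row 2: denom=6−2·1/5=28/5; d'=(-21−2·-7/10)/(28/5)=-7/2
row 3: denom=6−1·5/28=163/28; d'=(6−1·-7/2)/(163/28)=266/163
back: M3=266/163
back: M2=-7/2−5/28·266/163=-618/163
back: M1=-7/10−1/5·-618/163=19/326
M: M0=0, M1=19/326, M2=-618/163, M3=266/163, M4=0
seg 0: a=-4, c=M0/2=0, d=(M1−M0)/(6·3)=19/5868, b=Δ0−h0·(2M0+M1)/6=3203/1956
seg 1: a=1, c=M1/2=19/652, d=(M2−M1)/(6·2)=-1255/3912, b=Δ1−h1·(2M1+M2)/6=1687/978
seg 2: a=2, c=M2/2=-309/163, d=(M3−M2)/(6·1)=442/489, b=Δ2−h2·(2M2+M3)/6=-982/489
seg 3: a=-1, c=M3/2=133/163, d=(M4−M3)/(6·2)=-133/978, b=Δ3−h3·(2M3+M4)/6=-1510/489
t_q=9/4 → seg 0, τ=9/4; S=-4+3203/1956·τ+0·τ²+19/5868·τ³=-11629/41728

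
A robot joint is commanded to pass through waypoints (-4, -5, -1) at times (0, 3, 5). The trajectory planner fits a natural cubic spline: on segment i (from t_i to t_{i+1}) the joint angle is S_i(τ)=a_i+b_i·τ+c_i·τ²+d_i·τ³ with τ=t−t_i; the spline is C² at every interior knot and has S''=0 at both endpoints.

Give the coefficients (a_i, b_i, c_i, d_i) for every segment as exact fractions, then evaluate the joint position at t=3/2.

Δ: Δ0=-1/3, Δ1=2
row 1: diag=10, rhs=14; c'=1/5, d'=7/5
back: M1=7/5
M: M0=0, M1=7/5, M2=0
seg 0: a=-4, c=M0/2=0, d=(M1−M0)/(6·3)=7/90, b=Δ0−h0·(2M0+M1)/6=-31/30
seg 1: a=-5, c=M1/2=7/10, d=(M2−M1)/(6·2)=-7/60, b=Δ1−h1·(2M1+M2)/6=16/15
t_q=3/2 → seg 0, τ=3/2; S=-4+-31/30·τ+0·τ²+7/90·τ³=-423/80

  seg 0: a=-4 b=-31/30 c=0 d=7/90
  seg 1: a=-5 b=16/15 c=7/10 d=-7/60
S(3/2) = -423/80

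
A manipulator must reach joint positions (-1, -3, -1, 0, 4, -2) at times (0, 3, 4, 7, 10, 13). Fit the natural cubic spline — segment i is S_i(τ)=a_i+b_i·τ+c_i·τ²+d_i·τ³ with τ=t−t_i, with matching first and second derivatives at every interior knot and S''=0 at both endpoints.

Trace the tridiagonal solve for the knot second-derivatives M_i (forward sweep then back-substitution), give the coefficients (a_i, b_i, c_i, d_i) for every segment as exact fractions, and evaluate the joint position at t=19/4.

Δ: Δ0=-2/3, Δ1=2, Δ2=1/3, Δ3=4/3, Δ4=-2
row 1: diag=8, rhs=16; c'=1/8, d'=2
row 2: denom=8−1·1/8=63/8; d'=(-10−1·2)/(63/8)=-32/21
row 3: denom=12−3·8/21=76/7; d'=(6−3·-32/21)/(76/7)=37/38
row 4: denom=12−3·21/76=849/76; d'=(-20−3·37/38)/(849/76)=-1742/849
back: M4=-1742/849
back: M3=37/38−21/76·-1742/849=436/283
back: M2=-32/21−8/21·436/283=-1792/849
back: M1=2−1/8·-1792/849=1922/849
M: M0=0, M1=1922/849, M2=-1792/849, M3=436/283, M4=-1742/849, M5=0
seg 0: a=-1, c=M0/2=0, d=(M1−M0)/(6·3)=961/7641, b=Δ0−h0·(2M0+M1)/6=-509/283
seg 1: a=-3, c=M1/2=961/849, d=(M2−M1)/(6·1)=-619/849, b=Δ1−h1·(2M1+M2)/6=452/283
seg 2: a=-1, c=M2/2=-896/849, d=(M3−M2)/(6·3)=1550/7641, b=Δ2−h2·(2M2+M3)/6=1421/849
seg 3: a=0, c=M3/2=218/283, d=(M4−M3)/(6·3)=-1525/7641, b=Δ3−h3·(2M3+M4)/6=695/849
seg 4: a=4, c=M4/2=-871/849, d=(M5−M4)/(6·3)=871/7641, b=Δ4−h4·(2M4+M5)/6=44/849
t_q=19/4 → seg 2, τ=3/4; S=-1+1421/849·τ+-896/849·τ²+1550/7641·τ³=-2289/9056

  seg 0: a=-1 b=-509/283 c=0 d=961/7641
  seg 1: a=-3 b=452/283 c=961/849 d=-619/849
  seg 2: a=-1 b=1421/849 c=-896/849 d=1550/7641
  seg 3: a=0 b=695/849 c=218/283 d=-1525/7641
  seg 4: a=4 b=44/849 c=-871/849 d=871/7641
S(19/4) = -2289/9056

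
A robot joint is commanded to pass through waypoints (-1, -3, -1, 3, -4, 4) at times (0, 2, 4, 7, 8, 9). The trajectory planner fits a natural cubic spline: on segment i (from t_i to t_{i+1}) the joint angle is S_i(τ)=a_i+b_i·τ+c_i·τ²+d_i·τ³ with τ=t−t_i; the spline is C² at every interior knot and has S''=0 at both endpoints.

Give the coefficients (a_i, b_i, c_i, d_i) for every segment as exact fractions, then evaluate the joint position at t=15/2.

  seg 0: a=-1 b=-1907/1551 c=0 d=89/1551
  seg 1: a=-3 b=-839/1551 c=178/517 d=661/3102
  seg 2: a=-1 b=5263/1551 c=839/517 d=-398/517
  seg 3: a=3 b=-11873/1551 c=-2743/517 d=9245/1551
  seg 4: a=-4 b=-596/1551 c=6502/517 d=-6502/1551
S(15/2) = -5827/4136

Δ: Δ0=-1, Δ1=1, Δ2=4/3, Δ3=-7, Δ4=8
row 1: diag=8, rhs=12; c'=1/4, d'=3/2
row 2: denom=10−2·1/4=19/2; d'=(2−2·3/2)/(19/2)=-2/19
row 3: denom=8−3·6/19=134/19; d'=(-50−3·-2/19)/(134/19)=-472/67
row 4: denom=4−1·19/134=517/134; d'=(90−1·-472/67)/(517/134)=13004/517
back: M4=13004/517
back: M3=-472/67−19/134·13004/517=-5486/517
back: M2=-2/19−6/19·-5486/517=1678/517
back: M1=3/2−1/4·1678/517=356/517
M: M0=0, M1=356/517, M2=1678/517, M3=-5486/517, M4=13004/517, M5=0
seg 0: a=-1, c=M0/2=0, d=(M1−M0)/(6·2)=89/1551, b=Δ0−h0·(2M0+M1)/6=-1907/1551
seg 1: a=-3, c=M1/2=178/517, d=(M2−M1)/(6·2)=661/3102, b=Δ1−h1·(2M1+M2)/6=-839/1551
seg 2: a=-1, c=M2/2=839/517, d=(M3−M2)/(6·3)=-398/517, b=Δ2−h2·(2M2+M3)/6=5263/1551
seg 3: a=3, c=M3/2=-2743/517, d=(M4−M3)/(6·1)=9245/1551, b=Δ3−h3·(2M3+M4)/6=-11873/1551
seg 4: a=-4, c=M4/2=6502/517, d=(M5−M4)/(6·1)=-6502/1551, b=Δ4−h4·(2M4+M5)/6=-596/1551
t_q=15/2 → seg 3, τ=1/2; S=3+-11873/1551·τ+-2743/517·τ²+9245/1551·τ³=-5827/4136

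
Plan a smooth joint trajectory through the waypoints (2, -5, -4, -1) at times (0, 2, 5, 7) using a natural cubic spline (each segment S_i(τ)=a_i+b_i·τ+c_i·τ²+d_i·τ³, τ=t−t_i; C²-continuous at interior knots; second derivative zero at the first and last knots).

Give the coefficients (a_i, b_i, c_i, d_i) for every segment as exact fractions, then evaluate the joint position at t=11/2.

  seg 0: a=2 b=-2329/546 c=0 d=209/1092
  seg 1: a=-5 b=-1075/546 c=209/182 d=-8/63
  seg 2: a=-4 b=815/546 c=1/182 d=-1/1092
S(11/2) = -1353/416

Δ: Δ0=-7/2, Δ1=1/3, Δ2=3/2
row 1: diag=10, rhs=23; c'=3/10, d'=23/10
row 2: denom=10−3·3/10=91/10; d'=(7−3·23/10)/(91/10)=1/91
back: M2=1/91
back: M1=23/10−3/10·1/91=209/91
M: M0=0, M1=209/91, M2=1/91, M3=0
seg 0: a=2, c=M0/2=0, d=(M1−M0)/(6·2)=209/1092, b=Δ0−h0·(2M0+M1)/6=-2329/546
seg 1: a=-5, c=M1/2=209/182, d=(M2−M1)/(6·3)=-8/63, b=Δ1−h1·(2M1+M2)/6=-1075/546
seg 2: a=-4, c=M2/2=1/182, d=(M3−M2)/(6·2)=-1/1092, b=Δ2−h2·(2M2+M3)/6=815/546
t_q=11/2 → seg 2, τ=1/2; S=-4+815/546·τ+1/182·τ²+-1/1092·τ³=-1353/416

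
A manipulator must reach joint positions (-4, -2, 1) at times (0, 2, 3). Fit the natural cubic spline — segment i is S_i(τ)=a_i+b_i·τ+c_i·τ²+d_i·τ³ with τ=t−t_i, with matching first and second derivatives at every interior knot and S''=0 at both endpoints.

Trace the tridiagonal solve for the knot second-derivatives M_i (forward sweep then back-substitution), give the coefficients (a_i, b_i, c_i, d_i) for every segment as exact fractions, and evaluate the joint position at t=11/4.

  seg 0: a=-4 b=1/3 c=0 d=1/6
  seg 1: a=-2 b=7/3 c=1 d=-1/3
S(11/4) = 11/64

Δ: Δ0=1, Δ1=3
row 1: diag=6, rhs=12; c'=1/6, d'=2
back: M1=2
M: M0=0, M1=2, M2=0
seg 0: a=-4, c=M0/2=0, d=(M1−M0)/(6·2)=1/6, b=Δ0−h0·(2M0+M1)/6=1/3
seg 1: a=-2, c=M1/2=1, d=(M2−M1)/(6·1)=-1/3, b=Δ1−h1·(2M1+M2)/6=7/3
t_q=11/4 → seg 1, τ=3/4; S=-2+7/3·τ+1·τ²+-1/3·τ³=11/64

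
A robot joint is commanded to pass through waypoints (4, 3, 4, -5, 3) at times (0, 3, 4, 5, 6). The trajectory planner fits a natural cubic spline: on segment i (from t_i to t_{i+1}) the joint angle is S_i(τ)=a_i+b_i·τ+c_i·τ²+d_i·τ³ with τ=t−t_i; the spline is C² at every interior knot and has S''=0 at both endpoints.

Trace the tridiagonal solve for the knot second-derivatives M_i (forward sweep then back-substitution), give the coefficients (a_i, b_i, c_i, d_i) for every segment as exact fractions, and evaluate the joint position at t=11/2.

Δ: Δ0=-1/3, Δ1=1, Δ2=-9, Δ3=8
row 1: diag=8, rhs=8; c'=1/8, d'=1
row 2: denom=4−1·1/8=31/8; d'=(-60−1·1)/(31/8)=-488/31
row 3: denom=4−1·8/31=116/31; d'=(102−1·-488/31)/(116/31)=1825/58
back: M3=1825/58
back: M2=-488/31−8/31·1825/58=-692/29
back: M1=1−1/8·-692/29=231/58
M: M0=0, M1=231/58, M2=-692/29, M3=1825/58, M4=0
seg 0: a=4, c=M0/2=0, d=(M1−M0)/(6·3)=77/348, b=Δ0−h0·(2M0+M1)/6=-809/348
seg 1: a=3, c=M1/2=231/116, d=(M2−M1)/(6·1)=-1615/348, b=Δ1−h1·(2M1+M2)/6=635/174
seg 2: a=4, c=M2/2=-346/29, d=(M3−M2)/(6·1)=3209/348, b=Δ2−h2·(2M2+M3)/6=-2189/348
seg 3: a=-5, c=M3/2=1825/116, d=(M4−M3)/(6·1)=-1825/348, b=Δ3−h3·(2M3+M4)/6=-433/174
t_q=11/2 → seg 3, τ=1/2; S=-5+-433/174·τ+1825/116·τ²+-1825/348·τ³=-2753/928

  seg 0: a=4 b=-809/348 c=0 d=77/348
  seg 1: a=3 b=635/174 c=231/116 d=-1615/348
  seg 2: a=4 b=-2189/348 c=-346/29 d=3209/348
  seg 3: a=-5 b=-433/174 c=1825/116 d=-1825/348
S(11/2) = -2753/928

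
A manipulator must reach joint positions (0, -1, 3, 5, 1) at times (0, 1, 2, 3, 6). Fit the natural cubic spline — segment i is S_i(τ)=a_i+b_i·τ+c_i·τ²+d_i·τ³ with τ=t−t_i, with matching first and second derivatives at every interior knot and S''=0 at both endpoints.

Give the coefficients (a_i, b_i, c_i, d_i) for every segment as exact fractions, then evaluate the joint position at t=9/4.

  seg 0: a=0 b=-851/348 c=0 d=503/348
  seg 1: a=-1 b=329/174 c=503/116 d=-775/348
  seg 2: a=3 b=1351/348 c=-68/29 d=161/348
  seg 3: a=5 b=101/174 c=-111/116 d=37/348
S(9/4) = 28443/7424

Δ: Δ0=-1, Δ1=4, Δ2=2, Δ3=-4/3
row 1: diag=4, rhs=30; c'=1/4, d'=15/2
row 2: denom=4−1·1/4=15/4; d'=(-12−1·15/2)/(15/4)=-26/5
row 3: denom=8−1·4/15=116/15; d'=(-20−1·-26/5)/(116/15)=-111/58
back: M3=-111/58
back: M2=-26/5−4/15·-111/58=-136/29
back: M1=15/2−1/4·-136/29=503/58
M: M0=0, M1=503/58, M2=-136/29, M3=-111/58, M4=0
seg 0: a=0, c=M0/2=0, d=(M1−M0)/(6·1)=503/348, b=Δ0−h0·(2M0+M1)/6=-851/348
seg 1: a=-1, c=M1/2=503/116, d=(M2−M1)/(6·1)=-775/348, b=Δ1−h1·(2M1+M2)/6=329/174
seg 2: a=3, c=M2/2=-68/29, d=(M3−M2)/(6·1)=161/348, b=Δ2−h2·(2M2+M3)/6=1351/348
seg 3: a=5, c=M3/2=-111/116, d=(M4−M3)/(6·3)=37/348, b=Δ3−h3·(2M3+M4)/6=101/174
t_q=9/4 → seg 2, τ=1/4; S=3+1351/348·τ+-68/29·τ²+161/348·τ³=28443/7424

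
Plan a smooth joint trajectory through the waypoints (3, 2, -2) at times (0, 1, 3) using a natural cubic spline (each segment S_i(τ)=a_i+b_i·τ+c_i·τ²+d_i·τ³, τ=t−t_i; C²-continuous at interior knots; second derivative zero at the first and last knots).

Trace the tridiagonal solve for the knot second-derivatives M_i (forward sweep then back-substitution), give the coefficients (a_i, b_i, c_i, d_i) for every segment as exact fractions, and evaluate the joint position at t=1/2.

Δ: Δ0=-1, Δ1=-2
row 1: diag=6, rhs=-6; c'=1/3, d'=-1
back: M1=-1
M: M0=0, M1=-1, M2=0
seg 0: a=3, c=M0/2=0, d=(M1−M0)/(6·1)=-1/6, b=Δ0−h0·(2M0+M1)/6=-5/6
seg 1: a=2, c=M1/2=-1/2, d=(M2−M1)/(6·2)=1/12, b=Δ1−h1·(2M1+M2)/6=-4/3
t_q=1/2 → seg 0, τ=1/2; S=3+-5/6·τ+0·τ²+-1/6·τ³=41/16

  seg 0: a=3 b=-5/6 c=0 d=-1/6
  seg 1: a=2 b=-4/3 c=-1/2 d=1/12
S(1/2) = 41/16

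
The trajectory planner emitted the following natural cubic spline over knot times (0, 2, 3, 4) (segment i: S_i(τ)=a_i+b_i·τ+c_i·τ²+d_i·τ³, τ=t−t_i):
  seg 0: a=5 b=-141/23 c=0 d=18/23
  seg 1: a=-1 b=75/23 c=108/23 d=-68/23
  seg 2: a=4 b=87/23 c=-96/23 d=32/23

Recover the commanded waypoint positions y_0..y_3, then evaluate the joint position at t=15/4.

y_0=5 y_1=-1 y_2=4 y_3=5
S(15/4) = 467/92

y_0 = S_0(0) = a_0 = 5
y_1 = S_1(0) = a_1 = -1
y_2 = S_2(0) = a_2 = 4
y_3 = S_2(1) = 5
t_q=15/4 is in segment 2 (τ=3/4); S_2(τ)=467/92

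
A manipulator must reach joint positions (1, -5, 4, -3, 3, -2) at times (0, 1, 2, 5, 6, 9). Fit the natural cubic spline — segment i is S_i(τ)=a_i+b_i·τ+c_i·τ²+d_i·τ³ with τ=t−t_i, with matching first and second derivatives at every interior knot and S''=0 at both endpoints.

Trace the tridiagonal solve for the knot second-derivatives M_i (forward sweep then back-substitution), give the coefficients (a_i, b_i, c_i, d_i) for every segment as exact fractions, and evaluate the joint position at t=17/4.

  seg 0: a=1 b=-17407/1665 c=0 d=7417/1665
  seg 1: a=-5 b=4844/1665 c=7417/555 d=-2422/333
  seg 2: a=4 b=13016/1665 c=-4693/555 d=25336/14985
  seg 3: a=-3 b=910/333 c=11257/1665 d=-1939/555
  seg 4: a=3 b=9613/1665 c=-6194/1665 d=6194/14985
S(17/4) = -5801/2960

Δ: Δ0=-6, Δ1=9, Δ2=-7/3, Δ3=6, Δ4=-5/3
row 1: diag=4, rhs=90; c'=1/4, d'=45/2
row 2: denom=8−1·1/4=31/4; d'=(-68−1·45/2)/(31/4)=-362/31
row 3: denom=8−3·12/31=212/31; d'=(50−3·-362/31)/(212/31)=659/53
row 4: denom=8−1·31/212=1665/212; d'=(-46−1·659/53)/(1665/212)=-12388/1665
back: M4=-12388/1665
back: M3=659/53−31/212·-12388/1665=22514/1665
back: M2=-362/31−12/31·22514/1665=-9386/555
back: M1=45/2−1/4·-9386/555=14834/555
M: M0=0, M1=14834/555, M2=-9386/555, M3=22514/1665, M4=-12388/1665, M5=0
seg 0: a=1, c=M0/2=0, d=(M1−M0)/(6·1)=7417/1665, b=Δ0−h0·(2M0+M1)/6=-17407/1665
seg 1: a=-5, c=M1/2=7417/555, d=(M2−M1)/(6·1)=-2422/333, b=Δ1−h1·(2M1+M2)/6=4844/1665
seg 2: a=4, c=M2/2=-4693/555, d=(M3−M2)/(6·3)=25336/14985, b=Δ2−h2·(2M2+M3)/6=13016/1665
seg 3: a=-3, c=M3/2=11257/1665, d=(M4−M3)/(6·1)=-1939/555, b=Δ3−h3·(2M3+M4)/6=910/333
seg 4: a=3, c=M4/2=-6194/1665, d=(M5−M4)/(6·3)=6194/14985, b=Δ4−h4·(2M4+M5)/6=9613/1665
t_q=17/4 → seg 2, τ=9/4; S=4+13016/1665·τ+-4693/555·τ²+25336/14985·τ³=-5801/2960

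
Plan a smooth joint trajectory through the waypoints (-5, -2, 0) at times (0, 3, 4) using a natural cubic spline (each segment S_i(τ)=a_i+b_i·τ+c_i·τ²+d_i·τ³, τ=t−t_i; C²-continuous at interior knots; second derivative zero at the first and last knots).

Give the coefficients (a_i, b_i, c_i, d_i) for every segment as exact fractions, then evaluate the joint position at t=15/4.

Δ: Δ0=1, Δ1=2
row 1: diag=8, rhs=6; c'=1/8, d'=3/4
back: M1=3/4
M: M0=0, M1=3/4, M2=0
seg 0: a=-5, c=M0/2=0, d=(M1−M0)/(6·3)=1/24, b=Δ0−h0·(2M0+M1)/6=5/8
seg 1: a=-2, c=M1/2=3/8, d=(M2−M1)/(6·1)=-1/8, b=Δ1−h1·(2M1+M2)/6=7/4
t_q=15/4 → seg 1, τ=3/4; S=-2+7/4·τ+3/8·τ²+-1/8·τ³=-271/512

  seg 0: a=-5 b=5/8 c=0 d=1/24
  seg 1: a=-2 b=7/4 c=3/8 d=-1/8
S(15/4) = -271/512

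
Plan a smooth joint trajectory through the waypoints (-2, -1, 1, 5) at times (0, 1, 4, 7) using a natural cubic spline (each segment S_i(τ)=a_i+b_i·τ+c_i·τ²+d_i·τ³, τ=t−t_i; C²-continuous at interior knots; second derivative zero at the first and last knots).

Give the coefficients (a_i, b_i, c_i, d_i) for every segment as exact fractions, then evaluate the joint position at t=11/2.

Δ: Δ0=1, Δ1=2/3, Δ2=4/3
row 1: diag=8, rhs=-2; c'=3/8, d'=-1/4
row 2: denom=12−3·3/8=87/8; d'=(4−3·-1/4)/(87/8)=38/87
back: M2=38/87
back: M1=-1/4−3/8·38/87=-12/29
M: M0=0, M1=-12/29, M2=38/87, M3=0
seg 0: a=-2, c=M0/2=0, d=(M1−M0)/(6·1)=-2/29, b=Δ0−h0·(2M0+M1)/6=31/29
seg 1: a=-1, c=M1/2=-6/29, d=(M2−M1)/(6·3)=37/783, b=Δ1−h1·(2M1+M2)/6=25/29
seg 2: a=1, c=M2/2=19/87, d=(M3−M2)/(6·3)=-19/783, b=Δ2−h2·(2M2+M3)/6=26/29
t_q=11/2 → seg 2, τ=3/2; S=1+26/29·τ+19/87·τ²+-19/783·τ³=639/232

  seg 0: a=-2 b=31/29 c=0 d=-2/29
  seg 1: a=-1 b=25/29 c=-6/29 d=37/783
  seg 2: a=1 b=26/29 c=19/87 d=-19/783
S(11/2) = 639/232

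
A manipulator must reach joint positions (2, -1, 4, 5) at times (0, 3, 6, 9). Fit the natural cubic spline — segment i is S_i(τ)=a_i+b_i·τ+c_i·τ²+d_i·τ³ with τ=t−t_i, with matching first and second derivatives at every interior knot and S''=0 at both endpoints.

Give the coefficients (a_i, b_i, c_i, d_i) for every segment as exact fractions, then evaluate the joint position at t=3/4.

Δ: Δ0=-1, Δ1=5/3, Δ2=1/3
row 1: diag=12, rhs=16; c'=1/4, d'=4/3
row 2: denom=12−3·1/4=45/4; d'=(-8−3·4/3)/(45/4)=-16/15
back: M2=-16/15
back: M1=4/3−1/4·-16/15=8/5
M: M0=0, M1=8/5, M2=-16/15, M3=0
seg 0: a=2, c=M0/2=0, d=(M1−M0)/(6·3)=4/45, b=Δ0−h0·(2M0+M1)/6=-9/5
seg 1: a=-1, c=M1/2=4/5, d=(M2−M1)/(6·3)=-4/27, b=Δ1−h1·(2M1+M2)/6=3/5
seg 2: a=4, c=M2/2=-8/15, d=(M3−M2)/(6·3)=8/135, b=Δ2−h2·(2M2+M3)/6=7/5
t_q=3/4 → seg 0, τ=3/4; S=2+-9/5·τ+0·τ²+4/45·τ³=11/16

  seg 0: a=2 b=-9/5 c=0 d=4/45
  seg 1: a=-1 b=3/5 c=4/5 d=-4/27
  seg 2: a=4 b=7/5 c=-8/15 d=8/135
S(3/4) = 11/16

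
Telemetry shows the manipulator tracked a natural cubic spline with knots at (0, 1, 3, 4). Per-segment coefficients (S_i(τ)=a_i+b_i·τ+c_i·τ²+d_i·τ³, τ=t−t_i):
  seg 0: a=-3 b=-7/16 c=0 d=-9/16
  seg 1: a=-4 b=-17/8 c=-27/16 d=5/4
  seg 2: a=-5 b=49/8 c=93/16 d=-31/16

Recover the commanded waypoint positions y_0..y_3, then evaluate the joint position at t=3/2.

y_0=-3 y_1=-4 y_2=-5 y_3=5
S(3/2) = -341/64

y_0 = S_0(0) = a_0 = -3
y_1 = S_1(0) = a_1 = -4
y_2 = S_2(0) = a_2 = -5
y_3 = S_2(1) = 5
t_q=3/2 is in segment 1 (τ=1/2); S_1(τ)=-341/64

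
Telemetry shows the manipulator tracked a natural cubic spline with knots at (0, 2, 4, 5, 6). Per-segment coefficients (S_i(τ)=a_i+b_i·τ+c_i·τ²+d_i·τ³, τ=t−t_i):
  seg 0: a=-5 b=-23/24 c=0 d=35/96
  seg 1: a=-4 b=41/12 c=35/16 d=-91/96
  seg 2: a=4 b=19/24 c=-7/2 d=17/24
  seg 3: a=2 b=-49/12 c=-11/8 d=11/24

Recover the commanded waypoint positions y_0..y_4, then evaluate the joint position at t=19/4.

y_0=-5 y_1=-4 y_2=4 y_3=2 y_4=-3
S(19/4) = 1497/512

y_0 = S_0(0) = a_0 = -5
y_1 = S_1(0) = a_1 = -4
y_2 = S_2(0) = a_2 = 4
y_3 = S_3(0) = a_3 = 2
y_4 = S_3(1) = -3
t_q=19/4 is in segment 2 (τ=3/4); S_2(τ)=1497/512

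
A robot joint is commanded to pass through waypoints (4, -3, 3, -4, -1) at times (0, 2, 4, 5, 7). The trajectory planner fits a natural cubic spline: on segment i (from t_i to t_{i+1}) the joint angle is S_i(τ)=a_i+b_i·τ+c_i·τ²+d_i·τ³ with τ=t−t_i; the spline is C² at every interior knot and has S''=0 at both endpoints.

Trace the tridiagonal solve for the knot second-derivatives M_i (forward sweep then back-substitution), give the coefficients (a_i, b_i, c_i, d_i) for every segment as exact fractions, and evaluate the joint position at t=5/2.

  seg 0: a=4 b=-1625/256 c=0 d=729/1024
  seg 1: a=-3 b=281/128 c=2187/512 d=-1981/1024
  seg 2: a=3 b=-1007/256 c=-939/128 d=1093/256
  seg 3: a=-4 b=-371/64 c=1401/256 d=-467/512
S(5/2) = -8817/8192

Δ: Δ0=-7/2, Δ1=3, Δ2=-7, Δ3=3/2
row 1: diag=8, rhs=39; c'=1/4, d'=39/8
row 2: denom=6−2·1/4=11/2; d'=(-60−2·39/8)/(11/2)=-279/22
row 3: denom=6−1·2/11=64/11; d'=(51−1·-279/22)/(64/11)=1401/128
back: M3=1401/128
back: M2=-279/22−2/11·1401/128=-939/64
back: M1=39/8−1/4·-939/64=2187/256
M: M0=0, M1=2187/256, M2=-939/64, M3=1401/128, M4=0
seg 0: a=4, c=M0/2=0, d=(M1−M0)/(6·2)=729/1024, b=Δ0−h0·(2M0+M1)/6=-1625/256
seg 1: a=-3, c=M1/2=2187/512, d=(M2−M1)/(6·2)=-1981/1024, b=Δ1−h1·(2M1+M2)/6=281/128
seg 2: a=3, c=M2/2=-939/128, d=(M3−M2)/(6·1)=1093/256, b=Δ2−h2·(2M2+M3)/6=-1007/256
seg 3: a=-4, c=M3/2=1401/256, d=(M4−M3)/(6·2)=-467/512, b=Δ3−h3·(2M3+M4)/6=-371/64
t_q=5/2 → seg 1, τ=1/2; S=-3+281/128·τ+2187/512·τ²+-1981/1024·τ³=-8817/8192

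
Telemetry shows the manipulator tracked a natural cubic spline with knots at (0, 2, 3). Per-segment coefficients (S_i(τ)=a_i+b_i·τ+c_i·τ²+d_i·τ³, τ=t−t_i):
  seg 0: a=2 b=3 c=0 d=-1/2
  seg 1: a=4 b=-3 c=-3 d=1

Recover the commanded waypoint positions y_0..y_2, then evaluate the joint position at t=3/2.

y_0 = S_0(0) = a_0 = 2
y_1 = S_1(0) = a_1 = 4
y_2 = S_1(1) = -1
t_q=3/2 is in segment 0 (τ=3/2); S_0(τ)=77/16

y_0=2 y_1=4 y_2=-1
S(3/2) = 77/16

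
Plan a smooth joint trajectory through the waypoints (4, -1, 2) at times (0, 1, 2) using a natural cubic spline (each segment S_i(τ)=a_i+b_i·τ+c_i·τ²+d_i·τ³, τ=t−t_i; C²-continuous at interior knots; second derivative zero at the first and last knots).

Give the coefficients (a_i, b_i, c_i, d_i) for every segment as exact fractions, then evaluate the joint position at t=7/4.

  seg 0: a=4 b=-7 c=0 d=2
  seg 1: a=-1 b=-1 c=6 d=-2
S(7/4) = 25/32

Δ: Δ0=-5, Δ1=3
row 1: diag=4, rhs=48; c'=1/4, d'=12
back: M1=12
M: M0=0, M1=12, M2=0
seg 0: a=4, c=M0/2=0, d=(M1−M0)/(6·1)=2, b=Δ0−h0·(2M0+M1)/6=-7
seg 1: a=-1, c=M1/2=6, d=(M2−M1)/(6·1)=-2, b=Δ1−h1·(2M1+M2)/6=-1
t_q=7/4 → seg 1, τ=3/4; S=-1+-1·τ+6·τ²+-2·τ³=25/32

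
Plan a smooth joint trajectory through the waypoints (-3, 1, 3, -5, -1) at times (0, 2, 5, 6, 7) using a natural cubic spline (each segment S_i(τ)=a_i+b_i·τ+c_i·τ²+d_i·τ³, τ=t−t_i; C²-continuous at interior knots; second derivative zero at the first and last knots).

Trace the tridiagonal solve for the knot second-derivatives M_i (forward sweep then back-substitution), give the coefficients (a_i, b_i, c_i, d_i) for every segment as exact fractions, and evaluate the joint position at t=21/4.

  seg 0: a=-3 b=526/411 c=0 d=74/411
  seg 1: a=1 b=1414/411 c=148/137 d=-824/1233
  seg 2: a=3 b=-3338/411 c=-676/137 d=2078/411
  seg 3: a=-5 b=-1160/411 c=1402/137 d=-1402/411
S(21/4) = 3245/4384

Δ: Δ0=2, Δ1=2/3, Δ2=-8, Δ3=4
row 1: diag=10, rhs=-8; c'=3/10, d'=-4/5
row 2: denom=8−3·3/10=71/10; d'=(-52−3·-4/5)/(71/10)=-496/71
row 3: denom=4−1·10/71=274/71; d'=(72−1·-496/71)/(274/71)=2804/137
back: M3=2804/137
back: M2=-496/71−10/71·2804/137=-1352/137
back: M1=-4/5−3/10·-1352/137=296/137
M: M0=0, M1=296/137, M2=-1352/137, M3=2804/137, M4=0
seg 0: a=-3, c=M0/2=0, d=(M1−M0)/(6·2)=74/411, b=Δ0−h0·(2M0+M1)/6=526/411
seg 1: a=1, c=M1/2=148/137, d=(M2−M1)/(6·3)=-824/1233, b=Δ1−h1·(2M1+M2)/6=1414/411
seg 2: a=3, c=M2/2=-676/137, d=(M3−M2)/(6·1)=2078/411, b=Δ2−h2·(2M2+M3)/6=-3338/411
seg 3: a=-5, c=M3/2=1402/137, d=(M4−M3)/(6·1)=-1402/411, b=Δ3−h3·(2M3+M4)/6=-1160/411
t_q=21/4 → seg 2, τ=1/4; S=3+-3338/411·τ+-676/137·τ²+2078/411·τ³=3245/4384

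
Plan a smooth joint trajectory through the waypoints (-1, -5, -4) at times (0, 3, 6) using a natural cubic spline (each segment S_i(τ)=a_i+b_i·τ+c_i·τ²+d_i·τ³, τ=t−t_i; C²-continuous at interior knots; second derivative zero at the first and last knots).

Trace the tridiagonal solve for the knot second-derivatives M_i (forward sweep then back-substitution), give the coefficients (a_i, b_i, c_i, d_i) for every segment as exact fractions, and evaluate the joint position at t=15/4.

Δ: Δ0=-4/3, Δ1=1/3
row 1: diag=12, rhs=10; c'=1/4, d'=5/6
back: M1=5/6
M: M0=0, M1=5/6, M2=0
seg 0: a=-1, c=M0/2=0, d=(M1−M0)/(6·3)=5/108, b=Δ0−h0·(2M0+M1)/6=-7/4
seg 1: a=-5, c=M1/2=5/12, d=(M2−M1)/(6·3)=-5/108, b=Δ1−h1·(2M1+M2)/6=-1/2
t_q=15/4 → seg 1, τ=3/4; S=-5+-1/2·τ+5/12·τ²+-5/108·τ³=-1321/256

  seg 0: a=-1 b=-7/4 c=0 d=5/108
  seg 1: a=-5 b=-1/2 c=5/12 d=-5/108
S(15/4) = -1321/256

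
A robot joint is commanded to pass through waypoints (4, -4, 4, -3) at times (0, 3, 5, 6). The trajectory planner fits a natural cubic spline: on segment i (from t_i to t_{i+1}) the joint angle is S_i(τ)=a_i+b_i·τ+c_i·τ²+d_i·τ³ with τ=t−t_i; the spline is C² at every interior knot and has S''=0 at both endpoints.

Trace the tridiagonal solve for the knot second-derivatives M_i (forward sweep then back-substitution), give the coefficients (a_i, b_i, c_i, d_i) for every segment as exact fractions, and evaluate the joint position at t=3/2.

Δ: Δ0=-8/3, Δ1=4, Δ2=-7
row 1: diag=10, rhs=40; c'=1/5, d'=4
row 2: denom=6−2·1/5=28/5; d'=(-66−2·4)/(28/5)=-185/14
back: M2=-185/14
back: M1=4−1/5·-185/14=93/14
M: M0=0, M1=93/14, M2=-185/14, M3=0
seg 0: a=4, c=M0/2=0, d=(M1−M0)/(6·3)=31/84, b=Δ0−h0·(2M0+M1)/6=-503/84
seg 1: a=-4, c=M1/2=93/28, d=(M2−M1)/(6·2)=-139/84, b=Δ1−h1·(2M1+M2)/6=167/42
seg 2: a=4, c=M2/2=-185/28, d=(M3−M2)/(6·1)=185/84, b=Δ2−h2·(2M2+M3)/6=-109/42
t_q=3/2 → seg 0, τ=3/2; S=4+-503/84·τ+0·τ²+31/84·τ³=-837/224

  seg 0: a=4 b=-503/84 c=0 d=31/84
  seg 1: a=-4 b=167/42 c=93/28 d=-139/84
  seg 2: a=4 b=-109/42 c=-185/28 d=185/84
S(3/2) = -837/224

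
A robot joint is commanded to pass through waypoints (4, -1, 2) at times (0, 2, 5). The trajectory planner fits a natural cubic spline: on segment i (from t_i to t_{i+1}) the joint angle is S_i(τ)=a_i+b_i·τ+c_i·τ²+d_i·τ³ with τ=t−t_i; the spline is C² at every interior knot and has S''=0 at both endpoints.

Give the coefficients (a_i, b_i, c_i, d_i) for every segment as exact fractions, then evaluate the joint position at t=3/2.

  seg 0: a=4 b=-16/5 c=0 d=7/40
  seg 1: a=-1 b=-11/10 c=21/20 d=-7/60
S(3/2) = -67/320

Δ: Δ0=-5/2, Δ1=1
row 1: diag=10, rhs=21; c'=3/10, d'=21/10
back: M1=21/10
M: M0=0, M1=21/10, M2=0
seg 0: a=4, c=M0/2=0, d=(M1−M0)/(6·2)=7/40, b=Δ0−h0·(2M0+M1)/6=-16/5
seg 1: a=-1, c=M1/2=21/20, d=(M2−M1)/(6·3)=-7/60, b=Δ1−h1·(2M1+M2)/6=-11/10
t_q=3/2 → seg 0, τ=3/2; S=4+-16/5·τ+0·τ²+7/40·τ³=-67/320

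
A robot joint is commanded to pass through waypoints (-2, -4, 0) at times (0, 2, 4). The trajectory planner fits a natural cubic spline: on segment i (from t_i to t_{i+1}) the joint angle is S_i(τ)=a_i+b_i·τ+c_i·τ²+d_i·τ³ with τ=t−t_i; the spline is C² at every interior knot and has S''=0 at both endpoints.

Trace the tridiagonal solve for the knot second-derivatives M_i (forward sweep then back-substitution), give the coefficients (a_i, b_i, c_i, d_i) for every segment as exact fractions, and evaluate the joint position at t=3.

Δ: Δ0=-1, Δ1=2
row 1: diag=8, rhs=18; c'=1/4, d'=9/4
back: M1=9/4
M: M0=0, M1=9/4, M2=0
seg 0: a=-2, c=M0/2=0, d=(M1−M0)/(6·2)=3/16, b=Δ0−h0·(2M0+M1)/6=-7/4
seg 1: a=-4, c=M1/2=9/8, d=(M2−M1)/(6·2)=-3/16, b=Δ1−h1·(2M1+M2)/6=1/2
t_q=3 → seg 1, τ=1; S=-4+1/2·τ+9/8·τ²+-3/16·τ³=-41/16

  seg 0: a=-2 b=-7/4 c=0 d=3/16
  seg 1: a=-4 b=1/2 c=9/8 d=-3/16
S(3) = -41/16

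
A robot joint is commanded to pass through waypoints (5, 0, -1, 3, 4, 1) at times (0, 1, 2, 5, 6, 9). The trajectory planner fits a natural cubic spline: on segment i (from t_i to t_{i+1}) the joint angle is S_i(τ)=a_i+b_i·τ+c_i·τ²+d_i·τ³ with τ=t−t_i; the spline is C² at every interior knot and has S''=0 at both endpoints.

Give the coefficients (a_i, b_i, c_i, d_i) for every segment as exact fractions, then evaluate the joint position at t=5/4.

Δ: Δ0=-5, Δ1=-1, Δ2=4/3, Δ3=1, Δ4=-1
row 1: diag=4, rhs=24; c'=1/4, d'=6
row 2: denom=8−1·1/4=31/4; d'=(14−1·6)/(31/4)=32/31
row 3: denom=8−3·12/31=212/31; d'=(-2−3·32/31)/(212/31)=-79/106
row 4: denom=8−1·31/212=1665/212; d'=(-12−1·-79/106)/(1665/212)=-2386/1665
back: M4=-2386/1665
back: M3=-79/106−31/212·-2386/1665=-892/1665
back: M2=32/31−12/31·-892/1665=688/555
back: M1=6−1/4·688/555=3158/555
M: M0=0, M1=3158/555, M2=688/555, M3=-892/1665, M4=-2386/1665, M5=0
seg 0: a=5, c=M0/2=0, d=(M1−M0)/(6·1)=1579/1665, b=Δ0−h0·(2M0+M1)/6=-9904/1665
seg 1: a=0, c=M1/2=1579/555, d=(M2−M1)/(6·1)=-247/333, b=Δ1−h1·(2M1+M2)/6=-5167/1665
seg 2: a=-1, c=M2/2=344/555, d=(M3−M2)/(6·3)=-1478/14985, b=Δ2−h2·(2M2+M3)/6=602/1665
seg 3: a=3, c=M3/2=-446/1665, d=(M4−M3)/(6·1)=-83/555, b=Δ3−h3·(2M3+M4)/6=472/333
seg 4: a=4, c=M4/2=-1193/1665, d=(M5−M4)/(6·3)=1193/14985, b=Δ4−h4·(2M4+M5)/6=721/1665
t_q=5/4 → seg 1, τ=1/4; S=0+-5167/1665·τ+1579/555·τ²+-247/333·τ³=-21653/35520

  seg 0: a=5 b=-9904/1665 c=0 d=1579/1665
  seg 1: a=0 b=-5167/1665 c=1579/555 d=-247/333
  seg 2: a=-1 b=602/1665 c=344/555 d=-1478/14985
  seg 3: a=3 b=472/333 c=-446/1665 d=-83/555
  seg 4: a=4 b=721/1665 c=-1193/1665 d=1193/14985
S(5/4) = -21653/35520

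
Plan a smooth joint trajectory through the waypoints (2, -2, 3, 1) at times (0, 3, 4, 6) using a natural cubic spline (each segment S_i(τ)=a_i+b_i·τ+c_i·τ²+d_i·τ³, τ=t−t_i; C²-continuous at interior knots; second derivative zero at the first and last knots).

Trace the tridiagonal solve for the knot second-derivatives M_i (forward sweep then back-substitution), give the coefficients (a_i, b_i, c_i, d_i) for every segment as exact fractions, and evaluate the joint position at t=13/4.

  seg 0: a=2 b=-584/141 c=0 d=44/141
  seg 1: a=-2 b=604/141 c=132/47 d=-295/141
  seg 2: a=3 b=511/141 c=-163/47 d=163/282
S(13/4) = -2365/3008

Δ: Δ0=-4/3, Δ1=5, Δ2=-1
row 1: diag=8, rhs=38; c'=1/8, d'=19/4
row 2: denom=6−1·1/8=47/8; d'=(-36−1·19/4)/(47/8)=-326/47
back: M2=-326/47
back: M1=19/4−1/8·-326/47=264/47
M: M0=0, M1=264/47, M2=-326/47, M3=0
seg 0: a=2, c=M0/2=0, d=(M1−M0)/(6·3)=44/141, b=Δ0−h0·(2M0+M1)/6=-584/141
seg 1: a=-2, c=M1/2=132/47, d=(M2−M1)/(6·1)=-295/141, b=Δ1−h1·(2M1+M2)/6=604/141
seg 2: a=3, c=M2/2=-163/47, d=(M3−M2)/(6·2)=163/282, b=Δ2−h2·(2M2+M3)/6=511/141
t_q=13/4 → seg 1, τ=1/4; S=-2+604/141·τ+132/47·τ²+-295/141·τ³=-2365/3008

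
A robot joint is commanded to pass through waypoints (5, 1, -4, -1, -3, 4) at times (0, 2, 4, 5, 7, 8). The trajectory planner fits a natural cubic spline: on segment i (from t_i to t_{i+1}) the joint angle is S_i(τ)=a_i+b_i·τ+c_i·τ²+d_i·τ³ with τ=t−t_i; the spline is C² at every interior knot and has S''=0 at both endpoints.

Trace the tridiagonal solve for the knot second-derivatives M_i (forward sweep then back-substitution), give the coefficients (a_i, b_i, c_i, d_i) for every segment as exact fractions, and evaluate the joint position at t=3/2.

  seg 0: a=5 b=-167/136 c=0 d=-105/544
  seg 1: a=1 b=-241/68 c=-315/272 d=457/544
  seg 2: a=-4 b=259/136 c=66/17 d=-379/136
  seg 3: a=-1 b=89/68 c=-609/136 d=113/68
  seg 4: a=-3 b=227/68 c=747/136 d=-249/136
S(3/2) = 10909/4352

Δ: Δ0=-2, Δ1=-5/2, Δ2=3, Δ3=-1, Δ4=7
row 1: diag=8, rhs=-3; c'=1/4, d'=-3/8
row 2: denom=6−2·1/4=11/2; d'=(33−2·-3/8)/(11/2)=135/22
row 3: denom=6−1·2/11=64/11; d'=(-24−1·135/22)/(64/11)=-663/128
row 4: denom=6−2·11/32=85/16; d'=(48−2·-663/128)/(85/16)=747/68
back: M4=747/68
back: M3=-663/128−11/32·747/68=-609/68
back: M2=135/22−2/11·-609/68=132/17
back: M1=-3/8−1/4·132/17=-315/136
M: M0=0, M1=-315/136, M2=132/17, M3=-609/68, M4=747/68, M5=0
seg 0: a=5, c=M0/2=0, d=(M1−M0)/(6·2)=-105/544, b=Δ0−h0·(2M0+M1)/6=-167/136
seg 1: a=1, c=M1/2=-315/272, d=(M2−M1)/(6·2)=457/544, b=Δ1−h1·(2M1+M2)/6=-241/68
seg 2: a=-4, c=M2/2=66/17, d=(M3−M2)/(6·1)=-379/136, b=Δ2−h2·(2M2+M3)/6=259/136
seg 3: a=-1, c=M3/2=-609/136, d=(M4−M3)/(6·2)=113/68, b=Δ3−h3·(2M3+M4)/6=89/68
seg 4: a=-3, c=M4/2=747/136, d=(M5−M4)/(6·1)=-249/136, b=Δ4−h4·(2M4+M5)/6=227/68
t_q=3/2 → seg 0, τ=3/2; S=5+-167/136·τ+0·τ²+-105/544·τ³=10909/4352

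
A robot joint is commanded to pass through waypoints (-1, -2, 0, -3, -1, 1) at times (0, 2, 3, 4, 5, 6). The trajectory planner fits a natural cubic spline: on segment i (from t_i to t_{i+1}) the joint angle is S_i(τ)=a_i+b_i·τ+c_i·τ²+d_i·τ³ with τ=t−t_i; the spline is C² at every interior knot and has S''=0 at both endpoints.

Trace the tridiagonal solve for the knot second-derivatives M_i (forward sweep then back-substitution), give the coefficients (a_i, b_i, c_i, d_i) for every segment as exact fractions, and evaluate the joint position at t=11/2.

Δ: Δ0=-1/2, Δ1=2, Δ2=-3, Δ3=2, Δ4=2
row 1: diag=6, rhs=15; c'=1/6, d'=5/2
row 2: denom=4−1·1/6=23/6; d'=(-30−1·5/2)/(23/6)=-195/23
row 3: denom=4−1·6/23=86/23; d'=(30−1·-195/23)/(86/23)=885/86
row 4: denom=4−1·23/86=321/86; d'=(0−1·885/86)/(321/86)=-295/107
back: M4=-295/107
back: M3=885/86−23/86·-295/107=1180/107
back: M2=-195/23−6/23·1180/107=-1215/107
back: M1=5/2−1/6·-1215/107=470/107
M: M0=0, M1=470/107, M2=-1215/107, M3=1180/107, M4=-295/107, M5=0
seg 0: a=-1, c=M0/2=0, d=(M1−M0)/(6·2)=235/642, b=Δ0−h0·(2M0+M1)/6=-1261/642
seg 1: a=-2, c=M1/2=235/107, d=(M2−M1)/(6·1)=-1685/642, b=Δ1−h1·(2M1+M2)/6=1559/642
seg 2: a=0, c=M2/2=-1215/214, d=(M3−M2)/(6·1)=2395/642, b=Δ2−h2·(2M2+M3)/6=-338/321
seg 3: a=-3, c=M3/2=590/107, d=(M4−M3)/(6·1)=-1475/642, b=Δ3−h3·(2M3+M4)/6=-781/642
seg 4: a=-1, c=M4/2=-295/214, d=(M5−M4)/(6·1)=295/642, b=Δ4−h4·(2M4+M5)/6=937/321
t_q=11/2 → seg 4, τ=1/2; S=-1+937/321·τ+-295/214·τ²+295/642·τ³=295/1712

  seg 0: a=-1 b=-1261/642 c=0 d=235/642
  seg 1: a=-2 b=1559/642 c=235/107 d=-1685/642
  seg 2: a=0 b=-338/321 c=-1215/214 d=2395/642
  seg 3: a=-3 b=-781/642 c=590/107 d=-1475/642
  seg 4: a=-1 b=937/321 c=-295/214 d=295/642
S(11/2) = 295/1712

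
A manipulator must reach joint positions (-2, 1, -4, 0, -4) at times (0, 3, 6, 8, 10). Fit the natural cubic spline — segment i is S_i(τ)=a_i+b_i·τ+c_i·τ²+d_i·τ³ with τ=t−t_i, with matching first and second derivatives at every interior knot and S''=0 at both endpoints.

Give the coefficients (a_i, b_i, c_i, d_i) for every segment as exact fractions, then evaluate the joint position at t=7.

  seg 0: a=-2 b=223/105 c=0 d=-118/945
  seg 1: a=1 b=-131/105 c=-118/105 d=62/189
  seg 2: a=-4 b=13/15 c=64/35 d=-53/84
  seg 3: a=0 b=64/105 c=-137/70 d=137/420
S(7) = -271/140

Δ: Δ0=1, Δ1=-5/3, Δ2=2, Δ3=-2
row 1: diag=12, rhs=-16; c'=1/4, d'=-4/3
row 2: denom=10−3·1/4=37/4; d'=(22−3·-4/3)/(37/4)=104/37
row 3: denom=8−2·8/37=280/37; d'=(-24−2·104/37)/(280/37)=-137/35
back: M3=-137/35
back: M2=104/37−8/37·-137/35=128/35
back: M1=-4/3−1/4·128/35=-236/105
M: M0=0, M1=-236/105, M2=128/35, M3=-137/35, M4=0
seg 0: a=-2, c=M0/2=0, d=(M1−M0)/(6·3)=-118/945, b=Δ0−h0·(2M0+M1)/6=223/105
seg 1: a=1, c=M1/2=-118/105, d=(M2−M1)/(6·3)=62/189, b=Δ1−h1·(2M1+M2)/6=-131/105
seg 2: a=-4, c=M2/2=64/35, d=(M3−M2)/(6·2)=-53/84, b=Δ2−h2·(2M2+M3)/6=13/15
seg 3: a=0, c=M3/2=-137/70, d=(M4−M3)/(6·2)=137/420, b=Δ3−h3·(2M3+M4)/6=64/105
t_q=7 → seg 2, τ=1; S=-4+13/15·τ+64/35·τ²+-53/84·τ³=-271/140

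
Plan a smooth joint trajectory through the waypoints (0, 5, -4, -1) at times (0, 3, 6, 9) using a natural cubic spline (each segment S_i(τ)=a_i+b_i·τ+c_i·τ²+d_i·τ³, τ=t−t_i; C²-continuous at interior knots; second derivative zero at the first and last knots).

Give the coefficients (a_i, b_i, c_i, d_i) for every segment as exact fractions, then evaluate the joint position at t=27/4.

Δ: Δ0=5/3, Δ1=-3, Δ2=1
row 1: diag=12, rhs=-28; c'=1/4, d'=-7/3
row 2: denom=12−3·1/4=45/4; d'=(24−3·-7/3)/(45/4)=124/45
back: M2=124/45
back: M1=-7/3−1/4·124/45=-136/45
M: M0=0, M1=-136/45, M2=124/45, M3=0
seg 0: a=0, c=M0/2=0, d=(M1−M0)/(6·3)=-68/405, b=Δ0−h0·(2M0+M1)/6=143/45
seg 1: a=5, c=M1/2=-68/45, d=(M2−M1)/(6·3)=26/81, b=Δ1−h1·(2M1+M2)/6=-61/45
seg 2: a=-4, c=M2/2=62/45, d=(M3−M2)/(6·3)=-62/405, b=Δ2−h2·(2M2+M3)/6=-79/45
t_q=27/4 → seg 2, τ=3/4; S=-4+-79/45·τ+62/45·τ²+-62/405·τ³=-737/160

  seg 0: a=0 b=143/45 c=0 d=-68/405
  seg 1: a=5 b=-61/45 c=-68/45 d=26/81
  seg 2: a=-4 b=-79/45 c=62/45 d=-62/405
S(27/4) = -737/160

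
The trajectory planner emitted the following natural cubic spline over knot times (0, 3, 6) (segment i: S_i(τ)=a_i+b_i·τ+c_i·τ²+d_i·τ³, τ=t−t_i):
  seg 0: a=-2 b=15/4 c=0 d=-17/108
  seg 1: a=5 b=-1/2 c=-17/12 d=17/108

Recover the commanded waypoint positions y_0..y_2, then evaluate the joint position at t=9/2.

y_0=-2 y_1=5 y_2=-5
S(9/2) = 51/32

y_0 = S_0(0) = a_0 = -2
y_1 = S_1(0) = a_1 = 5
y_2 = S_1(3) = -5
t_q=9/2 is in segment 1 (τ=3/2); S_1(τ)=51/32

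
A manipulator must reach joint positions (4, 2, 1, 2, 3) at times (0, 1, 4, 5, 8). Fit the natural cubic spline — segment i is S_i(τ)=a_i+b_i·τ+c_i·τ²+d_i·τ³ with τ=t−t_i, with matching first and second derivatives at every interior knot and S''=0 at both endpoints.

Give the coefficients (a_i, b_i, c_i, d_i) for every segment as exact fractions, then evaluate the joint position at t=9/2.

Δ: Δ0=-2, Δ1=-1/3, Δ2=1, Δ3=1/3
row 1: diag=8, rhs=10; c'=3/8, d'=5/4
row 2: denom=8−3·3/8=55/8; d'=(8−3·5/4)/(55/8)=34/55
row 3: denom=8−1·8/55=432/55; d'=(-4−1·34/55)/(432/55)=-127/216
back: M3=-127/216
back: M2=34/55−8/55·-127/216=19/27
back: M1=5/4−3/8·19/27=71/72
M: M0=0, M1=71/72, M2=19/27, M3=-127/216, M4=0
seg 0: a=4, c=M0/2=0, d=(M1−M0)/(6·1)=71/432, b=Δ0−h0·(2M0+M1)/6=-935/432
seg 1: a=2, c=M1/2=71/144, d=(M2−M1)/(6·3)=-61/3888, b=Δ1−h1·(2M1+M2)/6=-361/216
seg 2: a=1, c=M2/2=19/54, d=(M3−M2)/(6·1)=-31/144, b=Δ2−h2·(2M2+M3)/6=373/432
seg 3: a=2, c=M3/2=-127/432, d=(M4−M3)/(6·3)=127/3888, b=Δ3−h3·(2M3+M4)/6=199/216
t_q=9/2 → seg 2, τ=1/2; S=1+373/432·τ+19/54·τ²+-31/144·τ³=5159/3456

  seg 0: a=4 b=-935/432 c=0 d=71/432
  seg 1: a=2 b=-361/216 c=71/144 d=-61/3888
  seg 2: a=1 b=373/432 c=19/54 d=-31/144
  seg 3: a=2 b=199/216 c=-127/432 d=127/3888
S(9/2) = 5159/3456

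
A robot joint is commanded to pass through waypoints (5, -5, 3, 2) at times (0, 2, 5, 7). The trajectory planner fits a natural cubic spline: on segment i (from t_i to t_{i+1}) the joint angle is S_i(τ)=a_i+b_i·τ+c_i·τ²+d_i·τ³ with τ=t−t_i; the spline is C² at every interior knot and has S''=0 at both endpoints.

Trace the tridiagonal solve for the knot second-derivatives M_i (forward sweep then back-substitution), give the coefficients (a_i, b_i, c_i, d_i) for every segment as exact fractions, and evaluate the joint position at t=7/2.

  seg 0: a=5 b=-1882/273 c=0 d=517/1092
  seg 1: a=-5 b=-331/273 c=517/182 d=-65/126
  seg 2: a=3 b=1039/546 c=-164/91 d=82/273
S(7/2) = -451/208

Δ: Δ0=-5, Δ1=8/3, Δ2=-1/2
row 1: diag=10, rhs=46; c'=3/10, d'=23/5
row 2: denom=10−3·3/10=91/10; d'=(-19−3·23/5)/(91/10)=-328/91
back: M2=-328/91
back: M1=23/5−3/10·-328/91=517/91
M: M0=0, M1=517/91, M2=-328/91, M3=0
seg 0: a=5, c=M0/2=0, d=(M1−M0)/(6·2)=517/1092, b=Δ0−h0·(2M0+M1)/6=-1882/273
seg 1: a=-5, c=M1/2=517/182, d=(M2−M1)/(6·3)=-65/126, b=Δ1−h1·(2M1+M2)/6=-331/273
seg 2: a=3, c=M2/2=-164/91, d=(M3−M2)/(6·2)=82/273, b=Δ2−h2·(2M2+M3)/6=1039/546
t_q=7/2 → seg 1, τ=3/2; S=-5+-331/273·τ+517/182·τ²+-65/126·τ³=-451/208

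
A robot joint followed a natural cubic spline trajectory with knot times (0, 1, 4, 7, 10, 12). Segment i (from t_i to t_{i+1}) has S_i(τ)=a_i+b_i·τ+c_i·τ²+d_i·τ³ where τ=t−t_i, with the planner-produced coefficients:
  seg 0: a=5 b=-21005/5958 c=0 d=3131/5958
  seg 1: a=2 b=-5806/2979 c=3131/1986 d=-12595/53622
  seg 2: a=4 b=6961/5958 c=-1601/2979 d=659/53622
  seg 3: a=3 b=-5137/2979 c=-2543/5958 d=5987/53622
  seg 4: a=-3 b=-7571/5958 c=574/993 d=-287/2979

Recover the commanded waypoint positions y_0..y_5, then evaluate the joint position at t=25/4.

y_0=5 y_1=2 y_2=4 y_3=3 y_4=-3 y_5=-4
S(25/4) = 171507/42368

y_0 = S_0(0) = a_0 = 5
y_1 = S_1(0) = a_1 = 2
y_2 = S_2(0) = a_2 = 4
y_3 = S_3(0) = a_3 = 3
y_4 = S_4(0) = a_4 = -3
y_5 = S_4(2) = -4
t_q=25/4 is in segment 2 (τ=9/4); S_2(τ)=171507/42368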